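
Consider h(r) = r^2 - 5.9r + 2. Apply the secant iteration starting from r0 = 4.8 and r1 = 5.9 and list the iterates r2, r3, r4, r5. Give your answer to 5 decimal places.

5.48333, 5.53526, 5.53896, 5.53892

h(4.8) = -3.2800000, h(5.9) = 2.0000000
r2 = 5.9000000 − 2.0000000·(5.9000000 − 4.8000000) / (2.0000000 − (-3.2800000)) = 5.9000000 − (2.2000000)/(5.2800000) = 5.4833333
h(5.4833333) = -0.2847222
r3 = 5.4833333 − (-0.2847222)·(5.4833333 − 5.9000000) / (-0.2847222 − 2.0000000) = 5.4833333 − (0.1186343)/(-2.2847222) = 5.5352584
h(5.5352584) = -0.0189392
r4 = 5.5352584 − (-0.0189392)·(5.5352584 − 5.4833333) / (-0.0189392 − (-0.2847222)) = 5.5352584 − (-0.0009834)/(0.2657830) = 5.5389584
h(5.5389584) = 0.0002058
r5 = 5.5389584 − 0.0002058·(5.5389584 − 5.5352584) / (0.0002058 − (-0.0189392)) = 5.5389584 − (0.0000008)/(0.0191450) = 5.5389187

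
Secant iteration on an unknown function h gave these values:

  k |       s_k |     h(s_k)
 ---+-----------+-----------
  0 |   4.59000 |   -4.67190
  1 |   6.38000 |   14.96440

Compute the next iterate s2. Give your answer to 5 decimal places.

s2 = 6.38000 − 14.96440·(6.38000 − 4.59000) / (14.96440 − (-4.67190))
   = 6.38000 − (26.7862760)/(19.6363000) = 5.0158797

5.01588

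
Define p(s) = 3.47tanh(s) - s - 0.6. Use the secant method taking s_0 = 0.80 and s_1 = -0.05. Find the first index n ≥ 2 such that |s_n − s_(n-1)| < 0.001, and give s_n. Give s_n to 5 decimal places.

n = 5, s_n = 0.25006

p(0.80) = 0.9042076, p(-0.05) = -0.7233556
s_2 = -0.0500000 − (-0.7233556)·(-0.8500000)/(-1.6275632) = 0.3277747;  |Δ| = 0.3777747
p(0.3277747) = 0.1705492
s_3 = 0.3277747 − 0.1705492·(0.3777747)/(0.8939047) = 0.2556986;  |Δ| = 0.0720761
p(0.2556986) = 0.0127311
s_4 = 0.2556986 − 0.0127311·(-0.0720761)/(-0.1578181) = 0.2498843;  |Δ| = 0.0058143
p(0.2498843) = -0.0003940
s_5 = 0.2498843 − (-0.0003940)·(-0.0058143)/(-0.0131251) = 0.2500588;  |Δ| = 0.0001745
|s_5 − s_4| = 0.0001745 < 0.001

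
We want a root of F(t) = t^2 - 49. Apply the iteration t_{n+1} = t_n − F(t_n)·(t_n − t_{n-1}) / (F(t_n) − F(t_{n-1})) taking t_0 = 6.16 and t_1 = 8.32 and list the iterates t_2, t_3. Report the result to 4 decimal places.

F(6.16) = -11.054400, F(8.32) = 20.222400
t_2 = 8.320000 − 20.222400·(8.320000 − 6.160000) / (20.222400 − (-11.054400)) = 8.320000 − (43.680384)/(31.276800) = 6.923425
F(6.923425) = -1.066181
t_3 = 6.923425 − (-1.066181)·(6.923425 − 8.320000) / (-1.066181 − 20.222400) = 6.923425 − (1.489001)/(-21.288581) = 6.993369

6.9234, 6.9934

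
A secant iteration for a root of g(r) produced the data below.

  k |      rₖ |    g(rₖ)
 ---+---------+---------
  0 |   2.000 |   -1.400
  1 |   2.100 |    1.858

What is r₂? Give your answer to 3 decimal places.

2.043

r₂ = 2.100 − 1.858·(2.100 − 2.000) / (1.858 − (-1.400))
   = 2.100 − (0.18580)/(3.25800) = 2.04297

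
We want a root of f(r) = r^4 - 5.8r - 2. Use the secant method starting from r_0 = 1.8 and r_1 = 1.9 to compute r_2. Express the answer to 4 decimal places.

1.8994

f(1.8) = -1.942400, f(1.9) = 0.012100
r_2 = 1.900000 − 0.012100·(1.900000 − 1.800000) / (0.012100 − (-1.942400)) = 1.900000 − (0.001210)/(1.954500) = 1.899381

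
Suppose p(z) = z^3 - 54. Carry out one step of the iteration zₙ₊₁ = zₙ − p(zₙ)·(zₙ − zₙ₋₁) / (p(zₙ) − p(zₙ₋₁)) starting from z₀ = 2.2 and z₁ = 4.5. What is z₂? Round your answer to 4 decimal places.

3.4390

p(2.2) = -43.352000, p(4.5) = 37.125000
z₂ = 4.500000 − 37.125000·(4.500000 − 2.200000) / (37.125000 − (-43.352000)) = 4.500000 − (85.387500)/(80.477000) = 3.438983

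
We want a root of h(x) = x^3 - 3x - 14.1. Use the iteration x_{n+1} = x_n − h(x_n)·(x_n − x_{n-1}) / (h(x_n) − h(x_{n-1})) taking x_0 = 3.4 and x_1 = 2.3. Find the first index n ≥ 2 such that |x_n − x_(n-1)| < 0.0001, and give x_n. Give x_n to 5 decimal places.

h(3.4) = 15.0040000, h(2.3) = -8.8330000
x_2 = 2.3000000 − (-8.8330000)·(-1.1000000)/(-23.8370000) = 2.7076142;  |Δ| = 0.4076142
h(2.7076142) = -2.3728497
x_3 = 2.7076142 − (-2.3728497)·(0.4076142)/(6.4601503) = 2.8573332;  |Δ| = 0.1497190
h(2.8573332) = 0.6562778
x_4 = 2.8573332 − 0.6562778·(0.1497190)/(3.0291275) = 2.8248957;  |Δ| = 0.0324375
h(2.8248957) = -0.0319176
x_5 = 2.8248957 − (-0.0319176)·(-0.0324375)/(-0.6881954) = 2.8264002;  |Δ| = 0.0015044
h(2.8264002) = -0.0003960
x_6 = 2.8264002 − (-0.0003960)·(0.0015044)/(0.0315217) = 2.8264190;  |Δ| = 0.0000189
|x_6 − x_5| = 0.0000189 < 0.0001

n = 6, x_n = 2.82642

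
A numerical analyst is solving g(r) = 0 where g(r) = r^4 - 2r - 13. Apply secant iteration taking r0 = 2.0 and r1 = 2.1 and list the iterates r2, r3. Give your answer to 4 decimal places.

g(2.0) = -1.000000, g(2.1) = 2.248100
r2 = 2.100000 − 2.248100·(2.100000 − 2.000000) / (2.248100 − (-1.000000)) = 2.100000 − (0.224810)/(3.248100) = 2.030787
g(2.030787) = -0.053400
r3 = 2.030787 − (-0.053400)·(2.030787 − 2.100000) / (-0.053400 − 2.248100) = 2.030787 − (0.003696)/(-2.301500) = 2.032393

2.0308, 2.0324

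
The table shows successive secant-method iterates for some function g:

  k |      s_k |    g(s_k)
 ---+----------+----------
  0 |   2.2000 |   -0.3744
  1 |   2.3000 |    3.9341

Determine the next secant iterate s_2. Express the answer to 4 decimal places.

s_2 = 2.3000 − 3.9341·(2.3000 − 2.2000) / (3.9341 − (-0.3744))
   = 2.3000 − (0.393410)/(4.308500) = 2.208690

2.2087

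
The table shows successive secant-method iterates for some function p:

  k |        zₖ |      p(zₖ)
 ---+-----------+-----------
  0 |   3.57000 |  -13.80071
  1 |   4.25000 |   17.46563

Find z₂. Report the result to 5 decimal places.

3.87015

z₂ = 4.25000 − 17.46563·(4.25000 − 3.57000) / (17.46563 − (-13.80071))
   = 4.25000 − (11.8766284)/(31.2663400) = 3.8701465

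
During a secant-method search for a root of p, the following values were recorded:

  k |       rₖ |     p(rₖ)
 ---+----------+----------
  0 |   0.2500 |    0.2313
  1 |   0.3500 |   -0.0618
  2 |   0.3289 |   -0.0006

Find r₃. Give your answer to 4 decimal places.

r₃ = 0.3289 − (-0.0006)·(0.3289 − 0.3500) / (-0.0006 − (-0.0618))
   = 0.3289 − (0.000013)/(0.061200) = 0.328693

0.3287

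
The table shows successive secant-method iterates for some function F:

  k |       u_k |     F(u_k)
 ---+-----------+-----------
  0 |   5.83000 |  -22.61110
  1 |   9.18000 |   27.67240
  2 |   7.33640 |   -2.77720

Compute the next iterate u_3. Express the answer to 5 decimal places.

u_3 = 7.33640 − (-2.77720)·(7.33640 − 9.18000) / (-2.77720 − 27.67240)
   = 7.33640 − (5.1200459)/(-30.4496000) = 7.5045482

7.50455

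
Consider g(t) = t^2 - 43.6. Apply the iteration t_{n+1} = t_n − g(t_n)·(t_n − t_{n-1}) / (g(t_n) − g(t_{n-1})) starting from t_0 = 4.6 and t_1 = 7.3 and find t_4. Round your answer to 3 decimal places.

6.603

g(4.6) = -22.44000, g(7.3) = 9.69000
t_2 = 7.30000 − 9.69000·(7.30000 − 4.60000) / (9.69000 − (-22.44000)) = 7.30000 − (26.16300)/(32.13000) = 6.48571
g(6.48571) = -1.53551
t_3 = 6.48571 − (-1.53551)·(6.48571 − 7.30000) / (-1.53551 − 9.69000) = 6.48571 − (1.25034)/(-11.22551) = 6.59710
g(6.59710) = -0.07829
t_4 = 6.59710 − (-0.07829)·(6.59710 − 6.48571) / (-0.07829 − (-1.53551)) = 6.59710 − (-0.00872)/(1.45722) = 6.60308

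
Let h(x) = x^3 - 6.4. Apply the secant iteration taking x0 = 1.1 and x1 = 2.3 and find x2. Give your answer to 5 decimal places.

1.66135

h(1.1) = -5.0690000, h(2.3) = 5.7670000
x2 = 2.3000000 − 5.7670000·(2.3000000 − 1.1000000) / (5.7670000 − (-5.0690000)) = 2.3000000 − (6.9204000)/(10.8360000) = 1.6613511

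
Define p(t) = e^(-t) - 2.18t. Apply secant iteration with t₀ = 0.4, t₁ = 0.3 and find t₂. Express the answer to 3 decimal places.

p(0.4) = -0.20168, p(0.3) = 0.08682
t₂ = 0.30000 − 0.08682·(0.30000 − 0.40000) / (0.08682 − (-0.20168)) = 0.30000 − (-0.00868)/(0.28850) = 0.33009

0.330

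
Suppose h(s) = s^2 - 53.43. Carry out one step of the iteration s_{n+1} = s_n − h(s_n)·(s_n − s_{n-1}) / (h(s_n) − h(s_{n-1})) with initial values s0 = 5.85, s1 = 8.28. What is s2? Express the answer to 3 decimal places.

7.209

h(5.85) = -19.20750, h(8.28) = 15.12840
s2 = 8.28000 − 15.12840·(8.28000 − 5.85000) / (15.12840 − (-19.20750)) = 8.28000 − (36.76201)/(34.33590) = 7.20934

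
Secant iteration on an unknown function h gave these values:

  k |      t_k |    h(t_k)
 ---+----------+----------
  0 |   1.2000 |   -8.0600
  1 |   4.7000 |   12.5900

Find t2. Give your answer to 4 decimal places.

t2 = 4.7000 − 12.5900·(4.7000 − 1.2000) / (12.5900 − (-8.0600))
   = 4.7000 − (44.065000)/(20.650000) = 2.566102

2.5661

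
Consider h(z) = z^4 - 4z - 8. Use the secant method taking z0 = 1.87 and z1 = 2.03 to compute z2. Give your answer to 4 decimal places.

h(1.87) = -3.251690, h(2.03) = 0.861817
z2 = 2.030000 − 0.861817·(2.030000 − 1.870000) / (0.861817 − (-3.251690)) = 2.030000 − (0.137891)/(4.113507) = 1.996479

1.9965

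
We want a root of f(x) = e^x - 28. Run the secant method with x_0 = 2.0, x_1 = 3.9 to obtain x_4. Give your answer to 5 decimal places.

3.35581

f(2.0) = -20.6109439, f(3.9) = 21.4024491
x_2 = 3.9000000 − 21.4024491·(3.9000000 − 2.0000000) / (21.4024491 − (-20.6109439)) = 3.9000000 − (40.6646533)/(42.0133930) = 2.9321026
f(2.9321026) = -9.2329511
x_3 = 2.9321026 − (-9.2329511)·(2.9321026 − 3.9000000) / (-9.2329511 − 21.4024491) = 2.9321026 − (8.9365493)/(-30.6354002) = 3.2238092
f(3.2238092) = -2.8763599
x_4 = 3.2238092 − (-2.8763599)·(3.2238092 − 2.9321026) / (-2.8763599 − (-9.2329511)) = 3.2238092 − (-0.8390532)/(6.3565912) = 3.3558066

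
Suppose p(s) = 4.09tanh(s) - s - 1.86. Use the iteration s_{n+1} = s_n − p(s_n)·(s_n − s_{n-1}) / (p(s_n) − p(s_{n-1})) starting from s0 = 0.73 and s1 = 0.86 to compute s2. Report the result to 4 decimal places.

p(0.73) = -0.041663, p(0.86) = 0.127694
s2 = 0.860000 − 0.127694·(0.860000 − 0.730000) / (0.127694 − (-0.041663)) = 0.860000 − (0.016600)/(0.169357) = 0.761981

0.7620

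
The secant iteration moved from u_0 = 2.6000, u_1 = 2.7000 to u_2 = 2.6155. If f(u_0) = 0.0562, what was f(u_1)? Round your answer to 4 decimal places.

The secant line through (2.6000, 0.0562) and (2.7000, f(u_1)) crosses zero at u_2 = 2.6155.
So (2.6000, 0.0562), (2.7000, f(u_1)), (2.6155, 0) are collinear:
f(u_1) = 0.0562 · (2.7000 − 2.6155) / (2.6000 − 2.6155) = 0.0562 · (0.084500)/(-0.015500) = -0.306381

-0.3064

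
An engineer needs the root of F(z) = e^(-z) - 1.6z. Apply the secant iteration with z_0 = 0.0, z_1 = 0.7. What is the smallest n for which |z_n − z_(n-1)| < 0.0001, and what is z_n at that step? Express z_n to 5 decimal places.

F(0.0) = 1.0000000, F(0.7) = -0.6234147
z_2 = 0.7000000 − (-0.6234147)·(0.7000000)/(-1.6234147) = 0.4311899;  |Δ| = 0.2688101
F(0.4311899) = -0.0401683
z_3 = 0.4311899 − (-0.0401683)·(-0.2688101)/(0.5832464) = 0.4126769;  |Δ| = 0.0185130
F(0.4126769) = 0.0015931
z_4 = 0.4126769 − 0.0015931·(-0.0185130)/(0.0417614) = 0.4133831;  |Δ| = 0.0007062
F(0.4133831) = -0.0000041
z_5 = 0.4133831 − (-0.0000041)·(0.0007062)/(-0.0015972) = 0.4133813;  |Δ| = 0.0000018
|z_5 − z_4| = 0.0000018 < 0.0001

n = 5, z_n = 0.41338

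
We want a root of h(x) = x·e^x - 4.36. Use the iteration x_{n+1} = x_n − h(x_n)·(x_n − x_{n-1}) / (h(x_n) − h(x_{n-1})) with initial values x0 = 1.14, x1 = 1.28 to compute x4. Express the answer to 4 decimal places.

1.2496

h(1.14) = -0.795484, h(1.28) = 0.243699
x2 = 1.280000 − 0.243699·(1.280000 − 1.140000) / (0.243699 − (-0.795484)) = 1.280000 − (0.034118)/(1.039183) = 1.247169
h(1.247169) = -0.019262
x3 = 1.247169 − (-0.019262)·(1.247169 − 1.280000) / (-0.019262 − 0.243699) = 1.247169 − (0.000632)/(-0.262961) = 1.249573
h(1.249573) = -0.000420
x4 = 1.249573 − (-0.000420)·(1.249573 − 1.247169) / (-0.000420 − (-0.019262)) = 1.249573 − (-0.000001)/(0.018842) = 1.249627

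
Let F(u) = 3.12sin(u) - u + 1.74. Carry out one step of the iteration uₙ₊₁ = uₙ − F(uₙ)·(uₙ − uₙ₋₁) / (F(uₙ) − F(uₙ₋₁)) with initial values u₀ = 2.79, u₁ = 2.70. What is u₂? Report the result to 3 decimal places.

F(2.79) = 0.02451, F(2.70) = 0.37343
u₂ = 2.70000 − 0.37343·(2.70000 − 2.79000) / (0.37343 − 0.02451) = 2.70000 − (-0.03361)/(0.34892) = 2.79632

2.796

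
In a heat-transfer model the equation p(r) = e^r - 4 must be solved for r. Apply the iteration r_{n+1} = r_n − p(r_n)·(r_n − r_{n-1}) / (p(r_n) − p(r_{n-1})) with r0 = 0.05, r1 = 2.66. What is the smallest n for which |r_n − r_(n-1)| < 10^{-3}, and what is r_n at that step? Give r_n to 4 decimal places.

n = 8, r_n = 1.3863

p(0.05) = -2.948729, p(2.66) = 10.296289
r2 = 2.660000 − 10.296289·(2.610000)/(13.245018) = 0.631062;  |Δ| = 2.028938
p(0.631062) = -2.120394
r3 = 0.631062 − (-2.120394)·(-2.028938)/(-12.416683) = 0.977544;  |Δ| = 0.346481
p(0.977544) = -1.342081
r4 = 0.977544 − (-1.342081)·(0.346481)/(0.778313) = 1.574997;  |Δ| = 0.597454
p(1.574997) = 0.830727
r5 = 1.574997 − 0.830727·(0.597454)/(2.172808) = 1.346573;  |Δ| = 0.228424
p(1.346573) = -0.155770
r6 = 1.346573 − (-0.155770)·(-0.228424)/(-0.986498) = 1.382642;  |Δ| = 0.036069
p(1.382642) = -0.014583
r7 = 1.382642 − (-0.014583)·(0.036069)/(0.141187) = 1.386367;  |Δ| = 0.003726
p(1.386367) = 0.000292
r8 = 1.386367 − 0.000292·(0.003726)/(0.014875) = 1.386294;  |Δ| = 0.000073
|r8 − r7| = 0.000073 < 10^{-3}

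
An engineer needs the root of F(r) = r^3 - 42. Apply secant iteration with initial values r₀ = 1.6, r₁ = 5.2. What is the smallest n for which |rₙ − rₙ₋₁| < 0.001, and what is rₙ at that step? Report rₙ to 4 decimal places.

n = 7, rₙ = 3.4760

F(1.6) = -37.904000, F(5.2) = 98.608000
r₂ = 5.200000 − 98.608000·(3.600000)/(136.512000) = 2.599578;  |Δ| = 2.600422
F(2.599578) = -24.432556
r₃ = 2.599578 − (-24.432556)·(-2.600422)/(-123.040556) = 3.115952;  |Δ| = 0.516374
F(3.115952) = -11.746729
r₄ = 3.115952 − (-11.746729)·(0.516374)/(12.685826) = 3.594100;  |Δ| = 0.478148
F(3.594100) = 4.427001
r₅ = 3.594100 − 4.427001·(0.478148)/(16.173730) = 3.463224;  |Δ| = 0.130877
F(3.463224) = -0.462373
r₆ = 3.463224 − (-0.462373)·(-0.130877)/(-4.889374) = 3.475600;  |Δ| = 0.012377
F(3.475600) = -0.015448
r₇ = 3.475600 − (-0.015448)·(0.012377)/(0.446925) = 3.476028;  |Δ| = 0.000428
|r₇ − r₆| = 0.000428 < 0.001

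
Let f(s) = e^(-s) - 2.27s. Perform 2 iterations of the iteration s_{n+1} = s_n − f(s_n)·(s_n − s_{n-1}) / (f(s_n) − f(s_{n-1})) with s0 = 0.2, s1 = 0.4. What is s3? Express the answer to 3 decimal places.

f(0.2) = 0.36473, f(0.4) = -0.23768
s2 = 0.40000 − (-0.23768)·(0.40000 − 0.20000) / (-0.23768 − 0.36473) = 0.40000 − (-0.04754)/(-0.60241) = 0.32109
f(0.32109) = -0.00352
s3 = 0.32109 − (-0.00352)·(0.32109 − 0.40000) / (-0.00352 − (-0.23768)) = 0.32109 − (0.00028)/(0.23416) = 0.31991

0.320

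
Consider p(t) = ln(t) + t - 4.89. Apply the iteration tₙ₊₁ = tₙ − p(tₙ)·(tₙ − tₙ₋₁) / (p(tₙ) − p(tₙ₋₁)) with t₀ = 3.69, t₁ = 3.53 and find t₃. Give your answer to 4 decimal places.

p(3.69) = 0.105626, p(3.53) = -0.098702
t₂ = 3.530000 − (-0.098702)·(3.530000 − 3.690000) / (-0.098702 − 0.105626) = 3.530000 − (0.015792)/(-0.204329) = 3.607289
p(3.607289) = 0.000245
t₃ = 3.607289 − 0.000245·(3.607289 − 3.530000) / (0.000245 − (-0.098702)) = 3.607289 − (0.000019)/(0.098948) = 3.607097

3.6071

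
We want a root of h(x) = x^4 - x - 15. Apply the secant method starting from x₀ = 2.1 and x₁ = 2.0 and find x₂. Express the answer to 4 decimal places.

h(2.1) = 2.348100, h(2.0) = -1.000000
x₂ = 2.000000 − (-1.000000)·(2.000000 − 2.100000) / (-1.000000 − 2.348100) = 2.000000 − (0.100000)/(-3.348100) = 2.029868

2.0299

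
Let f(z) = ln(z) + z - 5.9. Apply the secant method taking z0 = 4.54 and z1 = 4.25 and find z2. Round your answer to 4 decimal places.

f(4.54) = 0.152927, f(4.25) = -0.203081
z2 = 4.250000 − (-0.203081)·(4.250000 − 4.540000) / (-0.203081 − 0.152927) = 4.250000 − (0.058893)/(-0.356008) = 4.415427

4.4154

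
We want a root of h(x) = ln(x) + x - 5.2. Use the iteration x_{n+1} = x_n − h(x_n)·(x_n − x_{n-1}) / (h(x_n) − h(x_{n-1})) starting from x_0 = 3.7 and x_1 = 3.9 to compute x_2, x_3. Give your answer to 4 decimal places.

h(3.7) = -0.191667, h(3.9) = 0.060977
x_2 = 3.900000 − 0.060977·(3.900000 − 3.700000) / (0.060977 − (-0.191667)) = 3.900000 − (0.012195)/(0.252644) = 3.851729
h(3.851729) = 0.000251
x_3 = 3.851729 − 0.000251·(3.851729 − 3.900000) / (0.000251 − 0.060977) = 3.851729 − (-0.000012)/(-0.060725) = 3.851529

3.8517, 3.8515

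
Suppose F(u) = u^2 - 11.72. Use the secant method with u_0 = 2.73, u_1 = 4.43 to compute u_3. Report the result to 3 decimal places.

F(2.73) = -4.26710, F(4.43) = 7.90490
u_2 = 4.43000 − 7.90490·(4.43000 − 2.73000) / (7.90490 − (-4.26710)) = 4.43000 − (13.43833)/(12.17200) = 3.32596
F(3.32596) = -0.65797
u_3 = 3.32596 − (-0.65797)·(3.32596 − 4.43000) / (-0.65797 − 7.90490) = 3.32596 − (0.72642)/(-8.56287) = 3.41080

3.411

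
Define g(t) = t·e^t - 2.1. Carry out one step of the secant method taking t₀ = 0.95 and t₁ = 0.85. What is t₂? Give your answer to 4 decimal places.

0.8738

g(0.95) = 0.356424, g(0.85) = -0.111300
t₂ = 0.850000 − (-0.111300)·(0.850000 − 0.950000) / (-0.111300 − 0.356424) = 0.850000 − (0.011130)/(-0.467724) = 0.873796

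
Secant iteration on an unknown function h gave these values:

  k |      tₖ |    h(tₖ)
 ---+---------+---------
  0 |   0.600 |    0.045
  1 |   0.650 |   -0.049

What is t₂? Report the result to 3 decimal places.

t₂ = 0.650 − (-0.049)·(0.650 − 0.600) / (-0.049 − 0.045)
   = 0.650 − (-0.00245)/(-0.09400) = 0.62394

0.624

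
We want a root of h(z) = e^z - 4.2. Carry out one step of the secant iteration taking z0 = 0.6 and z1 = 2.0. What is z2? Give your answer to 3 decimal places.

1.198

h(0.6) = -2.37788, h(2.0) = 3.18906
z2 = 2.00000 − 3.18906·(2.00000 − 0.60000) / (3.18906 − (-2.37788)) = 2.00000 − (4.46468)/(5.56694) = 1.19800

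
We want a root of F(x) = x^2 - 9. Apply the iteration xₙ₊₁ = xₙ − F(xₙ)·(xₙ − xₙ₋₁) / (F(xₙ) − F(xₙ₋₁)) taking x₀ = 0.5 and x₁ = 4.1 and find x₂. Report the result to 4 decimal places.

2.4022

F(0.5) = -8.750000, F(4.1) = 7.810000
x₂ = 4.100000 − 7.810000·(4.100000 − 0.500000) / (7.810000 − (-8.750000)) = 4.100000 − (28.116000)/(16.560000) = 2.402174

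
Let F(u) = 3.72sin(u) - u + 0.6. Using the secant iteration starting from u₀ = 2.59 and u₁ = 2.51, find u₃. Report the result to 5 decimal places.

F(2.59) = -0.0405550, F(2.51) = 0.2864030
u₂ = 2.5100000 − 0.2864030·(2.5100000 − 2.5900000) / (0.2864030 − (-0.0405550)) = 2.5100000 − (-0.0229122)/(0.3269581) = 2.5800770
F(2.5800770) = 0.0007104
u₃ = 2.5800770 − 0.0007104·(2.5800770 − 2.5100000) / (0.0007104 − 0.2864030) = 2.5800770 − (0.0000498)/(-0.2856926) = 2.5802513

2.58025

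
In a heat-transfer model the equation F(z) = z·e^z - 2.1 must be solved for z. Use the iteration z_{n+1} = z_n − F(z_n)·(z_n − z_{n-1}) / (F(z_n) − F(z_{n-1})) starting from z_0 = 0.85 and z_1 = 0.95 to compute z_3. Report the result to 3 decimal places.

0.875

F(0.85) = -0.11130, F(0.95) = 0.35642
z_2 = 0.95000 − 0.35642·(0.95000 − 0.85000) / (0.35642 − (-0.11130)) = 0.95000 − (0.03564)/(0.46772) = 0.87380
F(0.87380) = -0.00639
z_3 = 0.87380 − (-0.00639)·(0.87380 − 0.95000) / (-0.00639 − 0.35642) = 0.87380 − (0.00049)/(-0.36282) = 0.87514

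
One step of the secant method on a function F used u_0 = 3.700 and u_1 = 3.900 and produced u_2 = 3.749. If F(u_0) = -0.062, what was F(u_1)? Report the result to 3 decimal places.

0.191

The secant line through (3.700, -0.062) and (3.900, F(u_1)) crosses zero at u_2 = 3.749.
So (3.700, -0.062), (3.900, F(u_1)), (3.749, 0) are collinear:
F(u_1) = -0.062 · (3.900 − 3.749) / (3.700 − 3.749) = -0.062 · (0.15100)/(-0.04900) = 0.19106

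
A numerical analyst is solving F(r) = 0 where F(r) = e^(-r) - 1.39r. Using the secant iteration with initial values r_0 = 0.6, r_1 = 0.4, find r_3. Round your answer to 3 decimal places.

0.456

F(0.6) = -0.28519, F(0.4) = 0.11432
r_2 = 0.40000 − 0.11432·(0.40000 − 0.60000) / (0.11432 − (-0.28519)) = 0.40000 − (-0.02286)/(0.39951) = 0.45723
F(0.45723) = -0.00252
r_3 = 0.45723 − (-0.00252)·(0.45723 − 0.40000) / (-0.00252 − 0.11432) = 0.45723 − (-0.00014)/(-0.11684) = 0.45600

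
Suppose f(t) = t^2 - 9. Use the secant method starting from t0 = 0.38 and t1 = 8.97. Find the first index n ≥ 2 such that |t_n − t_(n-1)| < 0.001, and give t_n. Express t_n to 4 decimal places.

n = 8, t_n = 3.0000

f(0.38) = -8.855600, f(8.97) = 71.460900
t2 = 8.970000 − 71.460900·(8.590000)/(80.316500) = 1.327123;  |Δ| = 7.642877
f(1.327123) = -7.238745
t3 = 1.327123 − (-7.238745)·(-7.642877)/(-78.699645) = 2.030110;  |Δ| = 0.702987
f(2.030110) = -4.878653
t4 = 2.030110 − (-4.878653)·(0.702987)/(2.360092) = 3.483287;  |Δ| = 1.453177
f(3.483287) = 3.133287
t5 = 3.483287 − 3.133287·(1.453177)/(8.011940) = 2.914983;  |Δ| = 0.568304
f(2.914983) = -0.502877
t6 = 2.914983 − (-0.502877)·(-0.568304)/(-3.636164) = 2.993578;  |Δ| = 0.078596
f(2.993578) = -0.038489
t7 = 2.993578 − (-0.038489)·(0.078596)/(0.464388) = 3.000092;  |Δ| = 0.006514
f(3.000092) = 0.000554
t8 = 3.000092 − 0.000554·(0.006514)/(0.039043) = 3.000000;  |Δ| = 0.000093
|t8 − t7| = 0.000093 < 0.001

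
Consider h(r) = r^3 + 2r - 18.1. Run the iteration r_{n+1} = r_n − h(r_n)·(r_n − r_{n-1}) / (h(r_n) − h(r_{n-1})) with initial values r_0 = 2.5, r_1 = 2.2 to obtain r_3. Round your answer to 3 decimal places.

h(2.5) = 2.52500, h(2.2) = -3.05200
r_2 = 2.20000 − (-3.05200)·(2.20000 − 2.50000) / (-3.05200 − 2.52500) = 2.20000 − (0.91560)/(-5.57700) = 2.36417
h(2.36417) = -0.15752
r_3 = 2.36417 − (-0.15752)·(2.36417 − 2.20000) / (-0.15752 − (-3.05200)) = 2.36417 − (-0.02586)/(2.89448) = 2.37311

2.373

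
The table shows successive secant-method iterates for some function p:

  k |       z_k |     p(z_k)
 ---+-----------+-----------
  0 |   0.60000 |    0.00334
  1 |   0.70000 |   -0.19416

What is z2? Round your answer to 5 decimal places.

0.60169

z2 = 0.70000 − (-0.19416)·(0.70000 − 0.60000) / (-0.19416 − 0.00334)
   = 0.70000 − (-0.0194160)/(-0.1975000) = 0.6016911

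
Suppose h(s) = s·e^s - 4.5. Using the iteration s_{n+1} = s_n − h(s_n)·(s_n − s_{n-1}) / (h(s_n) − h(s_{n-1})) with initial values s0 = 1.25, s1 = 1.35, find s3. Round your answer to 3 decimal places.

1.267

h(1.25) = -0.13707, h(1.35) = 0.70752
s2 = 1.35000 − 0.70752·(1.35000 − 1.25000) / (0.70752 − (-0.13707)) = 1.35000 − (0.07075)/(0.84460) = 1.26623
h(1.26623) = -0.00811
s3 = 1.26623 − (-0.00811)·(1.26623 − 1.35000) / (-0.00811 − 0.70752) = 1.26623 − (0.00068)/(-0.71564) = 1.26718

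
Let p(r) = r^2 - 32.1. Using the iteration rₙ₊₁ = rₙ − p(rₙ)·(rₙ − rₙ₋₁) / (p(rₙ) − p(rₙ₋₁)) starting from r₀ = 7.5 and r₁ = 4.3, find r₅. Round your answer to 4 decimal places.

5.6657

p(7.5) = 24.150000, p(4.3) = -13.610000
r₂ = 4.300000 − (-13.610000)·(4.300000 − 7.500000) / (-13.610000 − 24.150000) = 4.300000 − (43.552000)/(-37.760000) = 5.453390
p(5.453390) = -2.360539
r₃ = 5.453390 − (-2.360539)·(5.453390 − 4.300000) / (-2.360539 − (-13.610000)) = 5.453390 − (-2.722622)/(11.249461) = 5.695412
p(5.695412) = 0.337721
r₄ = 5.695412 − 0.337721·(5.695412 − 5.453390) / (0.337721 − (-2.360539)) = 5.695412 − (0.081736)/(2.698260) = 5.665120
p(5.665120) = -0.006414
r₅ = 5.665120 − (-0.006414)·(5.665120 − 5.695412) / (-0.006414 − 0.337721) = 5.665120 − (0.000194)/(-0.344135) = 5.665685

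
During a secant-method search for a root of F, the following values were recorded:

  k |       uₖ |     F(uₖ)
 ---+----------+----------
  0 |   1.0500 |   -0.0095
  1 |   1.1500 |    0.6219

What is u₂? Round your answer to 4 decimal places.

u₂ = 1.1500 − 0.6219·(1.1500 − 1.0500) / (0.6219 − (-0.0095))
   = 1.1500 − (0.062190)/(0.631400) = 1.051505

1.0515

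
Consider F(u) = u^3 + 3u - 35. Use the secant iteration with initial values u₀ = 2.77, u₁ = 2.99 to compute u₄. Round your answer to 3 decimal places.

F(2.77) = -5.43607, F(2.99) = 0.70090
u₂ = 2.99000 − 0.70090·(2.99000 − 2.77000) / (0.70090 − (-5.43607)) = 2.99000 − (0.15420)/(6.13697) = 2.96487
F(2.96487) = -0.04272
u₃ = 2.96487 − (-0.04272)·(2.96487 − 2.99000) / (-0.04272 − 0.70090) = 2.96487 − (0.00107)/(-0.74362) = 2.96632
F(2.96632) = -0.00030
u₄ = 2.96632 − (-0.00030)·(2.96632 − 2.96487) / (-0.00030 − (-0.04272)) = 2.96632 − (0.00000)/(0.04242) = 2.96633

2.966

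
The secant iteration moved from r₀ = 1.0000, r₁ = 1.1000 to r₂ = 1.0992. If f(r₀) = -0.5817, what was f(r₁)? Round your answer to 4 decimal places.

The secant line through (1.0000, -0.5817) and (1.1000, f(r₁)) crosses zero at r₂ = 1.0992.
So (1.0000, -0.5817), (1.1000, f(r₁)), (1.0992, 0) are collinear:
f(r₁) = -0.5817 · (1.1000 − 1.0992) / (1.0000 − 1.0992) = -0.5817 · (0.000800)/(-0.099200) = 0.004691

0.0047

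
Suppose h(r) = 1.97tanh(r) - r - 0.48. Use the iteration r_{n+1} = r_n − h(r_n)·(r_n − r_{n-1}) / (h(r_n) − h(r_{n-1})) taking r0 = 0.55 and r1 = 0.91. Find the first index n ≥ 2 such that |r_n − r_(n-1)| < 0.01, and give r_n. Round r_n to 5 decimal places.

h(0.55) = -0.0439752, h(0.91) = 0.0306305
r2 = 0.9100000 − 0.0306305·(0.3600000)/(0.0746057) = 0.7621964;  |Δ| = 0.1478036
h(0.7621964) = 0.0232703
r3 = 0.7621964 − 0.0232703·(-0.1478036)/(-0.0073603) = 0.2949004;  |Δ| = 0.4672960
h(0.2949004) = -0.2102218
r4 = 0.2949004 − (-0.2102218)·(-0.4672960)/(-0.2334921) = 0.7156248;  |Δ| = 0.4207244
h(0.7156248) = 0.0143332
r5 = 0.7156248 − 0.0143332·(0.4207244)/(0.2245551) = 0.6887702;  |Δ| = 0.0268546
h(0.6887702) = 0.0076968
r6 = 0.6887702 − 0.0076968·(-0.0268546)/(-0.0066364) = 0.6576246;  |Δ| = 0.0311456
h(0.6576246) = -0.0013672
r7 = 0.6576246 − (-0.0013672)·(-0.0311456)/(-0.0090640) = 0.6623225;  |Δ| = 0.0046978
|r7 − r6| = 0.0046978 < 0.01

n = 7, r_n = 0.66232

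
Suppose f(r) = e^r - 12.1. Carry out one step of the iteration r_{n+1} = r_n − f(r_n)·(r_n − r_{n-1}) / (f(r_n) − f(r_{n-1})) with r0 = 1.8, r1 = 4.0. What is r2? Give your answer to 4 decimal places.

2.0742

f(1.8) = -6.050353, f(4.0) = 42.498150
r2 = 4.000000 − 42.498150·(4.000000 − 1.800000) / (42.498150 − (-6.050353)) = 4.000000 − (93.495930)/(48.548503) = 2.074175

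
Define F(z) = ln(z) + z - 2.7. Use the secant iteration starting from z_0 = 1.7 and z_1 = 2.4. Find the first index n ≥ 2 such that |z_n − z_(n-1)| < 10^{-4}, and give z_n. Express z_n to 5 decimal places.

F(1.7) = -0.4693717, F(2.4) = 0.5754687
z_2 = 2.4000000 − 0.5754687·(0.7000000)/(1.0448405) = 2.0144597;  |Δ| = 0.3855403
F(2.0144597) = 0.0148107
z_3 = 2.0144597 − 0.0148107·(-0.3855403)/(-0.5606580) = 2.0042750;  |Δ| = 0.0101847
F(2.0042750) = -0.0004426
z_4 = 2.0042750 − (-0.0004426)·(-0.0101847)/(-0.0152533) = 2.0045705;  |Δ| = 0.0002955
F(2.0045705) = 0.0000004
z_5 = 2.0045705 − 0.0000004·(0.0002955)/(0.0004430) = 2.0045703;  |Δ| = 0.0000002
|z_5 − z_4| = 0.0000002 < 10^{-4}

n = 5, z_n = 2.00457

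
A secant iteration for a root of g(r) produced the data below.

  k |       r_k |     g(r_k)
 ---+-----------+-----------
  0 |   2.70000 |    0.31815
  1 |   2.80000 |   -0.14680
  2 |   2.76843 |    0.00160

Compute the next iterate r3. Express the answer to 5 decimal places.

r3 = 2.76843 − 0.00160·(2.76843 − 2.80000) / (0.00160 − (-0.14680))
   = 2.76843 − (-0.0000505)/(0.1484000) = 2.7687704

2.76877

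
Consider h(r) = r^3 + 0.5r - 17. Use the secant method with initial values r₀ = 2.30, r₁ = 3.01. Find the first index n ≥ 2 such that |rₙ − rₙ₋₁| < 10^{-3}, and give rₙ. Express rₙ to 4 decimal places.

n = 5, rₙ = 2.5065

h(2.30) = -3.683000, h(3.01) = 11.775901
r₂ = 3.010000 − 11.775901·(0.710000)/(15.458901) = 2.469154;  |Δ| = 0.540846
h(2.469154) = -0.711685
r₃ = 2.469154 − (-0.711685)·(-0.540846)/(-12.487586) = 2.499977;  |Δ| = 0.030824
h(2.499977) = -0.125438
r₄ = 2.499977 − (-0.125438)·(0.030824)/(0.586247) = 2.506573;  |Δ| = 0.006595
h(2.506573) = 0.001845
r₅ = 2.506573 − 0.001845·(0.006595)/(0.127283) = 2.506477;  |Δ| = 0.000096
|r₅ − r₄| = 0.000096 < 10^{-3}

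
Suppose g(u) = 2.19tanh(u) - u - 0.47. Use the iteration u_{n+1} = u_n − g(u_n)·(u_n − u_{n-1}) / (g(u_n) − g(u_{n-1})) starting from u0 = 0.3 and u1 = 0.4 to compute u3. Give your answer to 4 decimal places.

0.4449

g(0.3) = -0.132025, g(0.4) = -0.037912
u2 = 0.400000 − (-0.037912)·(0.400000 − 0.300000) / (-0.037912 − (-0.132025)) = 0.400000 − (-0.003791)/(0.094114) = 0.440283
g(0.440283) = -0.003888
u3 = 0.440283 − (-0.003888)·(0.440283 − 0.400000) / (-0.003888 − (-0.037912)) = 0.440283 − (-0.000157)/(0.034024) = 0.444886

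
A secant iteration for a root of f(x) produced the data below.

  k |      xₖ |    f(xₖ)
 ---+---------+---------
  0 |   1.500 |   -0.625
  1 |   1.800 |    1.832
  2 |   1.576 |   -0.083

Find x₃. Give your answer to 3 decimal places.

1.586

x₃ = 1.576 − (-0.083)·(1.576 − 1.800) / (-0.083 − 1.832)
   = 1.576 − (0.01859)/(-1.91500) = 1.58571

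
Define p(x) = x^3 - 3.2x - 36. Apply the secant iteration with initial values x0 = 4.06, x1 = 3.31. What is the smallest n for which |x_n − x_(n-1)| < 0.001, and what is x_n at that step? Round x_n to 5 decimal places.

n = 5, x_n = 3.62404

p(4.06) = 17.9314160, p(3.31) = -10.3273090
x2 = 3.3100000 − (-10.3273090)·(-0.7500000)/(-28.2587250) = 3.5840917;  |Δ| = 0.2740917
p(3.5840917) = -1.4288793
x3 = 3.5840917 − (-1.4288793)·(0.2740917)/(8.8984297) = 3.6281044;  |Δ| = 0.0440127
p(3.6281044) = 0.1473174
x4 = 3.6281044 − 0.1473174·(0.0440127)/(1.5761967) = 3.6239908;  |Δ| = 0.0041136
p(3.6239908) = -0.0017785
x5 = 3.6239908 − (-0.0017785)·(-0.0041136)/(-0.1490959) = 3.6240399;  |Δ| = 0.0000491
|x5 − x4| = 0.0000491 < 0.001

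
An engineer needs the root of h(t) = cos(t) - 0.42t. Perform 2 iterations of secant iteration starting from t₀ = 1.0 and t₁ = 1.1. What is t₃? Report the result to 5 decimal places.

h(1.0) = 0.1203023, h(1.1) = -0.0084039
t₂ = 1.1000000 − (-0.0084039)·(1.1000000 − 1.0000000) / (-0.0084039 − 0.1203023) = 1.1000000 − (-0.0008404)/(-0.1287062) = 1.0934705
h(1.0934705) = 0.0001479
t₃ = 1.0934705 − 0.0001479·(1.0934705 − 1.1000000) / (0.0001479 − (-0.0084039)) = 1.0934705 − (-0.0000010)/(0.0085518) = 1.0935835

1.09358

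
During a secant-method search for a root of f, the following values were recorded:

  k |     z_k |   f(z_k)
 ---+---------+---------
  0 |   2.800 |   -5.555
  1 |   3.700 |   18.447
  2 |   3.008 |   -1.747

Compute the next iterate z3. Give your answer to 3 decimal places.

3.068

z3 = 3.008 − (-1.747)·(3.008 − 3.700) / (-1.747 − 18.447)
   = 3.008 − (1.20892)/(-20.19400) = 3.06787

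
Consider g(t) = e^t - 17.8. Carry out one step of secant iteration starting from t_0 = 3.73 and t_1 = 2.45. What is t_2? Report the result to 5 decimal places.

g(3.73) = 23.8791082, g(2.45) = -6.2116533
t_2 = 2.4500000 − (-6.2116533)·(2.4500000 − 3.7300000) / (-6.2116533 − 23.8791082) = 2.4500000 − (7.9509162)/(-30.0907614) = 2.7142311

2.71423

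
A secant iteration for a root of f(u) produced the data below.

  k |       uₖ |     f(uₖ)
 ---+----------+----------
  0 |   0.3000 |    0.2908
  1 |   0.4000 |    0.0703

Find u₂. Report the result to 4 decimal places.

u₂ = 0.4000 − 0.0703·(0.4000 − 0.3000) / (0.0703 − 0.2908)
   = 0.4000 − (0.007030)/(-0.220500) = 0.431882

0.4319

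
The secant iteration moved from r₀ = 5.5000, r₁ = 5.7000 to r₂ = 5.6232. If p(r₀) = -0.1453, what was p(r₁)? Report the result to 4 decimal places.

The secant line through (5.5000, -0.1453) and (5.7000, p(r₁)) crosses zero at r₂ = 5.6232.
So (5.5000, -0.1453), (5.7000, p(r₁)), (5.6232, 0) are collinear:
p(r₁) = -0.1453 · (5.7000 − 5.6232) / (5.5000 − 5.6232) = -0.1453 · (0.076800)/(-0.123200) = 0.090577

0.0906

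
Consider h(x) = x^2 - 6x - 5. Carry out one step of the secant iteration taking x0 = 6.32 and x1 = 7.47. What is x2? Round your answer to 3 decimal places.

h(6.32) = -2.97760, h(7.47) = 5.98090
x2 = 7.47000 − 5.98090·(7.47000 − 6.32000) / (5.98090 − (-2.97760)) = 7.47000 − (6.87803)/(8.95850) = 6.70223

6.702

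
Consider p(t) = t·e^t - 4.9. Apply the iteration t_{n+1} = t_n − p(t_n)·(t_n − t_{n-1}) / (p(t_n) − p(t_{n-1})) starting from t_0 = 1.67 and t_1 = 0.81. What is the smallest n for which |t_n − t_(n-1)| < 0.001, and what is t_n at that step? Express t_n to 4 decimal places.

n = 6, t_n = 1.3152

p(1.67) = 3.971320, p(0.81) = -3.079195
t_2 = 0.810000 − (-3.079195)·(-0.860000)/(-7.050515) = 1.185591;  |Δ| = 0.375591
p(1.185591) = -1.020013
t_3 = 1.185591 − (-1.020013)·(0.375591)/(2.059181) = 1.371639;  |Δ| = 0.186048
p(1.371639) = 0.506736
t_4 = 1.371639 − 0.506736·(0.186048)/(1.526749) = 1.309889;  |Δ| = 0.061750
p(1.309889) = -0.045865
t_5 = 1.309889 − (-0.045865)·(-0.061750)/(-0.552601) = 1.315014;  |Δ| = 0.005125
p(1.315014) = -0.001833
t_6 = 1.315014 − (-0.001833)·(0.005125)/(0.044033) = 1.315227;  |Δ| = 0.000213
|t_6 − t_5| = 0.000213 < 0.001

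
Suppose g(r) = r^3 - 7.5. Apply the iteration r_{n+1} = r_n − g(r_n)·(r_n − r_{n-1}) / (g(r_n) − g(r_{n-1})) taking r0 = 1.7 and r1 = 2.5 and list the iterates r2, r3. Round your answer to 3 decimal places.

1.893, 1.942

g(1.7) = -2.58700, g(2.5) = 8.12500
r2 = 2.50000 − 8.12500·(2.50000 − 1.70000) / (8.12500 − (-2.58700)) = 2.50000 − (6.50000)/(10.71200) = 1.89320
g(1.89320) = -0.71434
r3 = 1.89320 − (-0.71434)·(1.89320 − 2.50000) / (-0.71434 − 8.12500) = 1.89320 − (0.43346)/(-8.83934) = 1.94224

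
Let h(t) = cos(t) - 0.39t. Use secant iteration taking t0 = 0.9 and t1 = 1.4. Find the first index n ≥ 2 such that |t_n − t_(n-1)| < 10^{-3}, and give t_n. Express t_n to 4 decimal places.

h(0.9) = 0.270610, h(1.4) = -0.376033
t2 = 1.400000 − (-0.376033)·(0.500000)/(-0.646643) = 1.109242;  |Δ| = 0.290758
h(1.109242) = 0.012736
t3 = 1.109242 − 0.012736·(-0.290758)/(0.388769) = 1.118767;  |Δ| = 0.009525
h(1.118767) = 0.000473
t4 = 1.118767 − 0.000473·(0.009525)/(-0.012263) = 1.119134;  |Δ| = 0.000367
|t4 − t3| = 0.000367 < 10^{-3}

n = 4, t_n = 1.1191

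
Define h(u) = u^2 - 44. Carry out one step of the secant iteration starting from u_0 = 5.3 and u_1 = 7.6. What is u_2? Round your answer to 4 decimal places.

6.5333

h(5.3) = -15.910000, h(7.6) = 13.760000
u_2 = 7.600000 − 13.760000·(7.600000 − 5.300000) / (13.760000 − (-15.910000)) = 7.600000 − (31.648000)/(29.670000) = 6.533333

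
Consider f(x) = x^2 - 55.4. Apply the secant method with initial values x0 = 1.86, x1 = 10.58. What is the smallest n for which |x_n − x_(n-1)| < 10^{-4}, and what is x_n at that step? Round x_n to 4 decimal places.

n = 7, x_n = 7.4431

f(1.86) = -51.940400, f(10.58) = 56.536400
x2 = 10.580000 − 56.536400·(8.720000)/(108.476800) = 6.035273;  |Δ| = 4.544727
f(6.035273) = -18.975476
x3 = 6.035273 − (-18.975476)·(-4.544727)/(-75.511876) = 7.177324;  |Δ| = 1.142050
f(7.177324) = -3.886027
x4 = 7.177324 − (-3.886027)·(1.142050)/(15.089449) = 7.471439;  |Δ| = 0.294115
f(7.471439) = 0.422398
x5 = 7.471439 − 0.422398·(0.294115)/(4.308426) = 7.442604;  |Δ| = 0.028835
f(7.442604) = -0.007649
x6 = 7.442604 − (-0.007649)·(-0.028835)/(-0.430048) = 7.443117;  |Δ| = 0.000513
f(7.443117) = -0.000015
x7 = 7.443117 − (-0.000015)·(0.000513)/(0.007635) = 7.443118;  |Δ| = 0.000001
|x7 − x6| = 0.000001 < 10^{-4}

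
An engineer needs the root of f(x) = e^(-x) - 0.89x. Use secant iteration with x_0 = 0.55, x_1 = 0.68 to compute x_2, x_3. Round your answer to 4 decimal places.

f(0.55) = 0.087450, f(0.68) = -0.098583
x_2 = 0.680000 − (-0.098583)·(0.680000 − 0.550000) / (-0.098583 − 0.087450) = 0.680000 − (-0.012816)/(-0.186033) = 0.611110
f(0.611110) = -0.001140
x_3 = 0.611110 − (-0.001140)·(0.611110 − 0.680000) / (-0.001140 − (-0.098583)) = 0.611110 − (0.000079)/(0.097443) = 0.610304

0.6111, 0.6103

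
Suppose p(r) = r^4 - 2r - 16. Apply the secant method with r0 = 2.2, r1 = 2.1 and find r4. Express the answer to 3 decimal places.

2.121

p(2.2) = 3.02560, p(2.1) = -0.75190
r2 = 2.10000 − (-0.75190)·(2.10000 − 2.20000) / (-0.75190 − 3.02560) = 2.10000 − (0.07519)/(-3.77750) = 2.11990
p(2.11990) = -0.04381
r3 = 2.11990 − (-0.04381)·(2.11990 − 2.10000) / (-0.04381 − (-0.75190)) = 2.11990 − (-0.00087)/(0.70809) = 2.12114
p(2.12114) = 0.00070
r4 = 2.12114 − 0.00070·(2.12114 − 2.11990) / (0.00070 − (-0.04381)) = 2.12114 − (0.00000)/(0.04451) = 2.12112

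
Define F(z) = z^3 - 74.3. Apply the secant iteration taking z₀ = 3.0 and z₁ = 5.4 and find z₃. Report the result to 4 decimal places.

F(3.0) = -47.300000, F(5.4) = 83.164000
z₂ = 5.400000 − 83.164000·(5.400000 − 3.000000) / (83.164000 − (-47.300000)) = 5.400000 − (199.593600)/(130.464000) = 3.870125
F(3.870125) = -16.333776
z₃ = 3.870125 − (-16.333776)·(3.870125 − 5.400000) / (-16.333776 − 83.164000) = 3.870125 − (24.988635)/(-99.497776) = 4.121273

4.1213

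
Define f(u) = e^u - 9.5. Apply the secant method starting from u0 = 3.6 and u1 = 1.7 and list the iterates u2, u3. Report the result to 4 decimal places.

1.9458, 2.3488

f(3.6) = 27.098234, f(1.7) = -4.026053
u2 = 1.700000 − (-4.026053)·(1.700000 − 3.600000) / (-4.026053 − 27.098234) = 1.700000 − (7.649500)/(-31.124287) = 1.945773
f(1.945773) = -2.500962
u3 = 1.945773 − (-2.500962)·(1.945773 − 1.700000) / (-2.500962 − (-4.026053)) = 1.945773 − (-0.614668)/(1.525091) = 2.348810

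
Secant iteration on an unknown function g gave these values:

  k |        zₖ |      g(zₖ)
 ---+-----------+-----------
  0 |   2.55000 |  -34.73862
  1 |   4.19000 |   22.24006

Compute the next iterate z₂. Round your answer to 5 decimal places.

3.54987

z₂ = 4.19000 − 22.24006·(4.19000 − 2.55000) / (22.24006 − (-34.73862))
   = 4.19000 − (36.4736984)/(56.9786800) = 3.5498711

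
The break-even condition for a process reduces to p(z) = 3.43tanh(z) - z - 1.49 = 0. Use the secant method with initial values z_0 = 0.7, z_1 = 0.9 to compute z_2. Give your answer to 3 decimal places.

p(0.7) = -0.11702, p(0.9) = 0.06690
z_2 = 0.90000 − 0.06690·(0.90000 − 0.70000) / (0.06690 − (-0.11702)) = 0.90000 − (0.01338)/(0.18392) = 0.82725

0.827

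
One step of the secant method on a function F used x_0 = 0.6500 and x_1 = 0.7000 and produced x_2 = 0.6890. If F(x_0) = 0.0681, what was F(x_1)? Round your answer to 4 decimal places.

The secant line through (0.6500, 0.0681) and (0.7000, F(x_1)) crosses zero at x_2 = 0.6890.
So (0.6500, 0.0681), (0.7000, F(x_1)), (0.6890, 0) are collinear:
F(x_1) = 0.0681 · (0.7000 − 0.6890) / (0.6500 − 0.6890) = 0.0681 · (0.011000)/(-0.039000) = -0.019208

-0.0192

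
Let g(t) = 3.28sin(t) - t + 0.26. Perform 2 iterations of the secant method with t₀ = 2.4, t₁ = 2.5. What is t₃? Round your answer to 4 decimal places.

2.4219

g(2.4) = 0.075519, g(2.5) = -0.277011
t₂ = 2.500000 − (-0.277011)·(2.500000 − 2.400000) / (-0.277011 − 0.075519) = 2.500000 − (-0.027701)/(-0.352531) = 2.421422
g(2.421422) = 0.001780
t₃ = 2.421422 − 0.001780·(2.421422 − 2.500000) / (0.001780 − (-0.277011)) = 2.421422 − (-0.000140)/(0.278792) = 2.421924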